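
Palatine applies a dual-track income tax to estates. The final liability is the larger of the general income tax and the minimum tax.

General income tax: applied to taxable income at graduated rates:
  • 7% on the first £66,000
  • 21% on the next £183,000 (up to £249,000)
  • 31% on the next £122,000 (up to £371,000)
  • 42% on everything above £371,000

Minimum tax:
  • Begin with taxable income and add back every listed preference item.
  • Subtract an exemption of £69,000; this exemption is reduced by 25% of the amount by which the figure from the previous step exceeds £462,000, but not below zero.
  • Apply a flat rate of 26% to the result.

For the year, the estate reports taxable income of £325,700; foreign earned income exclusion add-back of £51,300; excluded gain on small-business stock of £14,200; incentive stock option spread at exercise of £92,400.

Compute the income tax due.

Minimum tax:
  Adjusted income: £325,700 + £51,300 + £14,200 + £92,400 = £483,600
  Exemption: £69,000 − 25% × (£483,600 − £462,000) = £69,000 − £5,400 = £63,600
  Base: £483,600 − £63,600 = £420,000
  £420,000 × 26% = £109,200

General income tax:
  £66,000 × 7% = £4,620
  £183,000 × 21% = £38,430
  £76,700 × 31% = £23,777
  → £66,827

£109,200 > £66,827, so the minimum tax is the binding amount.

£109,200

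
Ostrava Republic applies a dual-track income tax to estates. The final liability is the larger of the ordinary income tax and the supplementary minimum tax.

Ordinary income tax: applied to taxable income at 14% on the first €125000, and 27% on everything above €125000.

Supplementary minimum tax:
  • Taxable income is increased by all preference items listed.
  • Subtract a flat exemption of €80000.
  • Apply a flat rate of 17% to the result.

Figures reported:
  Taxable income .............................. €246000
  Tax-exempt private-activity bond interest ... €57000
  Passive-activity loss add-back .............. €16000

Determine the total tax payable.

€50170

Supplementary minimum tax:
  Adjusted income: €246000 + €57000 + €16000 = €319000
  Less exemption €80000 → base €239000
  €239000 × 17% = €40630

Ordinary income tax:
  €125000 × 14% = €17500
  €121000 × 27% = €32670
  → €50170

€50170 > €40630, so the ordinary income tax governs.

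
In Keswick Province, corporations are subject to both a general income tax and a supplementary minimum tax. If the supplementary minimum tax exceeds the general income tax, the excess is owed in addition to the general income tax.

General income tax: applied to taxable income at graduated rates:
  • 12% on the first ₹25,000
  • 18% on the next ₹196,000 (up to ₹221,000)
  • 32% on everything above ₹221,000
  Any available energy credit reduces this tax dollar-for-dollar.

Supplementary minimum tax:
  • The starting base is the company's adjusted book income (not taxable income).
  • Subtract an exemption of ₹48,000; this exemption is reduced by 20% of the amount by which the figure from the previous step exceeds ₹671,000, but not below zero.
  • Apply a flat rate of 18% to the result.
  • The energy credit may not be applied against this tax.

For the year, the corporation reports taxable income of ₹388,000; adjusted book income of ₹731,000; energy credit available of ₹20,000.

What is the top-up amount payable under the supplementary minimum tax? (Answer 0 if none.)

Supplementary minimum tax:
  Base (adjusted book income): ₹731,000
  Exemption: ₹48,000 − 20% × (₹731,000 − ₹671,000) = ₹48,000 − ₹12,000 = ₹36,000
  Base: ₹731,000 − ₹36,000 = ₹695,000
  ₹695,000 × 18% = ₹125,100

General income tax:
  ₹25,000 × 12% = ₹3,000
  ₹196,000 × 18% = ₹35,280
  ₹167,000 × 32% = ₹53,440
  → ₹91,720
  Less energy credit ₹20,000 → ₹71,720

Excess of supplementary minimum tax over general income tax: ₹125,100 − ₹71,720 = ₹53,380.

₹53,380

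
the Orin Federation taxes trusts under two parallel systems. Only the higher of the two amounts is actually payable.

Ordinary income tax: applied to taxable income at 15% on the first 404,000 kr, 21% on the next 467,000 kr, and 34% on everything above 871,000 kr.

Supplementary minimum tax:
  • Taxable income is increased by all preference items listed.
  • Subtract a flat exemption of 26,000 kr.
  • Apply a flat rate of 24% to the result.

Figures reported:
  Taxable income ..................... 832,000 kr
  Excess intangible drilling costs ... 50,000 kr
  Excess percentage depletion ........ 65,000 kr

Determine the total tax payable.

221,040 kr

Ordinary income tax:
  404,000 kr × 15% = 60,600 kr
  428,000 kr × 21% = 89,880 kr
  → 150,480 kr

Supplementary minimum tax:
  Adjusted income: 832,000 kr + 50,000 kr + 65,000 kr = 947,000 kr
  Less exemption 26,000 kr → base 921,000 kr
  921,000 kr × 24% = 221,040 kr

221,040 kr > 150,480 kr, so the supplementary minimum tax is the binding amount.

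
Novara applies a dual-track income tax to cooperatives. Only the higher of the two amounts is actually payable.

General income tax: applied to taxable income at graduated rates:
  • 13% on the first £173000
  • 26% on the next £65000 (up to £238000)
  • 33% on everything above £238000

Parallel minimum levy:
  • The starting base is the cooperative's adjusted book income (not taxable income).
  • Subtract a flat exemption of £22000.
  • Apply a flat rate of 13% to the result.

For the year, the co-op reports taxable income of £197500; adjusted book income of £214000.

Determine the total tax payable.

General income tax:
  £173000 × 13% = £22490
  £24500 × 26% = £6370
  → £28860

Parallel minimum levy:
  Base (adjusted book income): £214000
  Less exemption £22000 → base £192000
  £192000 × 13% = £24960

£28860 > £24960, so the general income tax governs.

£28860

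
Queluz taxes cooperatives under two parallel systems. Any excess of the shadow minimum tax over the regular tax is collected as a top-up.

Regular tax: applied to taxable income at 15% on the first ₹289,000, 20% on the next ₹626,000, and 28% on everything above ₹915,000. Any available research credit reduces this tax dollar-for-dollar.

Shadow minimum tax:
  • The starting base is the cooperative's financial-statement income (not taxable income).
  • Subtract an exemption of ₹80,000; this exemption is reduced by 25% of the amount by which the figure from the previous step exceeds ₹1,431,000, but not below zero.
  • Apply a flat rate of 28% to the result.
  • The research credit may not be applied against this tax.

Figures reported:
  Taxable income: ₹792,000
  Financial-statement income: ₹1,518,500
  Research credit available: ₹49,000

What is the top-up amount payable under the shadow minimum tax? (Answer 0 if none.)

₹313,955

Regular tax:
  ₹289,000 × 15% = ₹43,350
  ₹503,000 × 20% = ₹100,600
  → ₹143,950
  Less research credit ₹49,000 → ₹94,950

Shadow minimum tax:
  Base (financial-statement income): ₹1,518,500
  Exemption: ₹80,000 − 25% × (₹1,518,500 − ₹1,431,000) = ₹80,000 − ₹21,875 = ₹58,125
  Base: ₹1,518,500 − ₹58,125 = ₹1,460,375
  ₹1,460,375 × 28% = ₹408,905

Excess of shadow minimum tax over regular tax: ₹408,905 − ₹94,950 = ₹313,955.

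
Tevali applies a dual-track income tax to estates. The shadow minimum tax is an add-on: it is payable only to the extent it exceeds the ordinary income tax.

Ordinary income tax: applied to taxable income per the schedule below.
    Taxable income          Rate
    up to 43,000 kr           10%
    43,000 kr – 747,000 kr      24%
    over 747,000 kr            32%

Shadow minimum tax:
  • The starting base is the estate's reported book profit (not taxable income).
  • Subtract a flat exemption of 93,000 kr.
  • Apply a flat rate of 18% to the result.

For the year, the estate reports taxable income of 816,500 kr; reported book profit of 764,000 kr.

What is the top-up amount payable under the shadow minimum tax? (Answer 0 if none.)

0 kr

Shadow minimum tax:
  Base (reported book profit): 764,000 kr
  Less exemption 93,000 kr → base 671,000 kr
  671,000 kr × 18% = 120,780 kr

Ordinary income tax:
  43,000 kr × 10% = 4,300 kr
  704,000 kr × 24% = 168,960 kr
  69,500 kr × 32% = 22,240 kr
  → 195,500 kr

120,780 kr ≤ 195,500 kr, so no add-on is due.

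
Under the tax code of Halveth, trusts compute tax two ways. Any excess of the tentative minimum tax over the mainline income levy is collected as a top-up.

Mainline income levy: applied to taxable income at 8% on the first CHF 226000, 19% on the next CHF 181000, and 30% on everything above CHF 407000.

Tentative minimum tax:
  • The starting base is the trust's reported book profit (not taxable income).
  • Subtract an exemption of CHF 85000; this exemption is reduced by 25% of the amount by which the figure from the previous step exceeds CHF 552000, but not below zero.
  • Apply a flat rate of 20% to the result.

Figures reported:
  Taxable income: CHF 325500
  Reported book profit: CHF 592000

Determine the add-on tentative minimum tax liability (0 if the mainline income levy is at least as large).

CHF 66415

Tentative minimum tax:
  Base (reported book profit): CHF 592000
  Exemption: CHF 85000 − 25% × (CHF 592000 − CHF 552000) = CHF 85000 − CHF 10000 = CHF 75000
  Base: CHF 592000 − CHF 75000 = CHF 517000
  CHF 517000 × 20% = CHF 103400

Mainline income levy:
  CHF 226000 × 8% = CHF 18080
  CHF 99500 × 19% = CHF 18905
  → CHF 36985

Excess of tentative minimum tax over mainline income levy: CHF 103400 − CHF 36985 = CHF 66415.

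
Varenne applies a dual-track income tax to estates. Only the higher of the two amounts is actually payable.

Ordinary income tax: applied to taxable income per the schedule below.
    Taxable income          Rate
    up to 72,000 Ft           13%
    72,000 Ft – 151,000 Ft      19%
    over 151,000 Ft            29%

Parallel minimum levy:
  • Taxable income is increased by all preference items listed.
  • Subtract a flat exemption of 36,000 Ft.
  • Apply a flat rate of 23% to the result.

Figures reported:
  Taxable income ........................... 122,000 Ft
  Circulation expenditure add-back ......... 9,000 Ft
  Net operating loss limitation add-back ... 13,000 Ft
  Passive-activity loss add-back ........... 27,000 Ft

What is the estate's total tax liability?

31,050 Ft

Ordinary income tax:
  72,000 Ft × 13% = 9,360 Ft
  50,000 Ft × 19% = 9,500 Ft
  → 18,860 Ft

Parallel minimum levy:
  Adjusted income: 122,000 Ft + 9,000 Ft + 13,000 Ft + 27,000 Ft = 171,000 Ft
  Less exemption 36,000 Ft → base 135,000 Ft
  135,000 Ft × 23% = 31,050 Ft

31,050 Ft > 18,860 Ft, so the parallel minimum levy is the binding amount.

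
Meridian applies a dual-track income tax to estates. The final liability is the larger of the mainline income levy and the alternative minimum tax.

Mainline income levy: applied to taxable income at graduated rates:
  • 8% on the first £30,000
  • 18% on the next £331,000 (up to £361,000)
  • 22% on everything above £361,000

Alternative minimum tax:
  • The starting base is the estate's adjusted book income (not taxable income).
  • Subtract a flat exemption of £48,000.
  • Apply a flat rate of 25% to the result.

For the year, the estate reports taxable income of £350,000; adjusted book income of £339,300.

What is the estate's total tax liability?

£72,825

Mainline income levy:
  £30,000 × 8% = £2,400
  £320,000 × 18% = £57,600
  → £60,000

Alternative minimum tax:
  Base (adjusted book income): £339,300
  Less exemption £48,000 → base £291,300
  £291,300 × 25% = £72,825

£72,825 > £60,000, so the alternative minimum tax is the binding amount.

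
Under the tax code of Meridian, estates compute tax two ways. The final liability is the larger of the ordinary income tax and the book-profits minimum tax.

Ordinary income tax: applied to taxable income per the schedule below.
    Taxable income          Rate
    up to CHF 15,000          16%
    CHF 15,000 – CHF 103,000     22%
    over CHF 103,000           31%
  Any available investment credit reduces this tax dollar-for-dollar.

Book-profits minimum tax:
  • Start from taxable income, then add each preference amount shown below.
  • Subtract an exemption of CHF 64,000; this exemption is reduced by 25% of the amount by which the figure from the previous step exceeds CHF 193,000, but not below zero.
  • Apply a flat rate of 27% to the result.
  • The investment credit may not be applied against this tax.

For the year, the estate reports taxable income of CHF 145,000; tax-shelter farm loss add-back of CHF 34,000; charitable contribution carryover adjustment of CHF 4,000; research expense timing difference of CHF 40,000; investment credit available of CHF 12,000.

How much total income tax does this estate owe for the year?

Book-profits minimum tax:
  Adjusted income: CHF 145,000 + CHF 34,000 + CHF 4,000 + CHF 40,000 = CHF 223,000
  Exemption: CHF 64,000 − 25% × (CHF 223,000 − CHF 193,000) = CHF 64,000 − CHF 7,500 = CHF 56,500
  Base: CHF 223,000 − CHF 56,500 = CHF 166,500
  CHF 166,500 × 27% = CHF 44,955

Ordinary income tax:
  CHF 15,000 × 16% = CHF 2,400
  CHF 88,000 × 22% = CHF 19,360
  CHF 42,000 × 31% = CHF 13,020
  → CHF 34,780
  Less investment credit CHF 12,000 → CHF 22,780

CHF 44,955 > CHF 22,780, so the book-profits minimum tax is the binding amount.

CHF 44,955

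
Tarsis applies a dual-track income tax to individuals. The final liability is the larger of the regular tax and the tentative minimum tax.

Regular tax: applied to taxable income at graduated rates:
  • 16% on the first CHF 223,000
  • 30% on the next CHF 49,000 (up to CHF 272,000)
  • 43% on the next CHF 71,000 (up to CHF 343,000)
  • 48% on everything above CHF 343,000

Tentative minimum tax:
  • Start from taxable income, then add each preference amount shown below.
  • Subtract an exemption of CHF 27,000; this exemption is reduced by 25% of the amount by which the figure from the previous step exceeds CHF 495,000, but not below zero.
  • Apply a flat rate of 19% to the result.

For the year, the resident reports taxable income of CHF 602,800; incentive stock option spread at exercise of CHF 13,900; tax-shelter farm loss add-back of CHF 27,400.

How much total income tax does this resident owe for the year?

Regular tax:
  CHF 223,000 × 16% = CHF 35,680
  CHF 49,000 × 30% = CHF 14,700
  CHF 71,000 × 43% = CHF 30,530
  CHF 259,800 × 48% = CHF 124,704
  → CHF 205,614

Tentative minimum tax:
  Adjusted income: CHF 602,800 + CHF 13,900 + CHF 27,400 = CHF 644,100
  Exemption: 25% × (CHF 644,100 − CHF 495,000) = CHF 37,275 ≥ CHF 27,000, so the exemption is fully phased out
  Base: CHF 644,100 − CHF 0 = CHF 644,100
  CHF 644,100 × 19% = CHF 122,379

CHF 205,614 > CHF 122,379, so the regular tax governs.

CHF 205,614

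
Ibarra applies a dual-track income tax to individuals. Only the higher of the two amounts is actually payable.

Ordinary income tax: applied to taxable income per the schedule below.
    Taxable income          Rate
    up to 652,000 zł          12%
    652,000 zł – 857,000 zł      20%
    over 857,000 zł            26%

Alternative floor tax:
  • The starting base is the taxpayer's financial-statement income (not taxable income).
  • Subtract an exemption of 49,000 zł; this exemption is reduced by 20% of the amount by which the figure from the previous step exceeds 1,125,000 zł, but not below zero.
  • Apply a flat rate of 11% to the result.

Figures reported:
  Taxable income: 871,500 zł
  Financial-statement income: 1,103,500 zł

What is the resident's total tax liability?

123,010 zł

Alternative floor tax:
  Base (financial-statement income): 1,103,500 zł
  Exemption: 1,103,500 zł ≤ 1,125,000 zł, so full 49,000 zł applies
  Base: 1,103,500 zł − 49,000 zł = 1,054,500 zł
  1,054,500 zł × 11% = 115,995 zł

Ordinary income tax:
  652,000 zł × 12% = 78,240 zł
  205,000 zł × 20% = 41,000 zł
  14,500 zł × 26% = 3,770 zł
  → 123,010 zł

123,010 zł > 115,995 zł, so the ordinary income tax governs.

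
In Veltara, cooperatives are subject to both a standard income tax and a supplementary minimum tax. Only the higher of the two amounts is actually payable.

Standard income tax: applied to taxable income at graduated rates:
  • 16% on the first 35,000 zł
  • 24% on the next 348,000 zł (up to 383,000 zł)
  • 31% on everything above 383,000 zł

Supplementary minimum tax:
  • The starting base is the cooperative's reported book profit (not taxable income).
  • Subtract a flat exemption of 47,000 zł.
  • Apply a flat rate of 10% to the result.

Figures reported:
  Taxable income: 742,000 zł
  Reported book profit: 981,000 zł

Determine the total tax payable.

200,410 zł

Supplementary minimum tax:
  Base (reported book profit): 981,000 zł
  Less exemption 47,000 zł → base 934,000 zł
  934,000 zł × 10% = 93,400 zł

Standard income tax:
  35,000 zł × 16% = 5,600 zł
  348,000 zł × 24% = 83,520 zł
  359,000 zł × 31% = 111,290 zł
  → 200,410 zł

200,410 zł > 93,400 zł, so the standard income tax governs.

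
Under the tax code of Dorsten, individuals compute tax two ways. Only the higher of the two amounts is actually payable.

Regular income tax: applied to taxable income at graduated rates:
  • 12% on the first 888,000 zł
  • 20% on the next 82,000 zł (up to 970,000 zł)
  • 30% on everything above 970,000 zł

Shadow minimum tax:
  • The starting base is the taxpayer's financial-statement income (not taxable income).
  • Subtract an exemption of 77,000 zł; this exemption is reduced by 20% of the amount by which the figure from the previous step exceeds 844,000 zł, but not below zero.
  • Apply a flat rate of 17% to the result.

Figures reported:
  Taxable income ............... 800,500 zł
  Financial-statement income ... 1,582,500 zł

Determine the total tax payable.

269,025 zł

Shadow minimum tax:
  Base (financial-statement income): 1,582,500 zł
  Exemption: 20% × (1,582,500 zł − 844,000 zł) = 147,700 zł ≥ 77,000 zł, so the exemption is fully phased out
  Base: 1,582,500 zł − 0 zł = 1,582,500 zł
  1,582,500 zł × 17% = 269,025 zł

Regular income tax:
  800,500 zł × 12% = 96,060 zł

269,025 zł > 96,060 zł, so the shadow minimum tax is the binding amount.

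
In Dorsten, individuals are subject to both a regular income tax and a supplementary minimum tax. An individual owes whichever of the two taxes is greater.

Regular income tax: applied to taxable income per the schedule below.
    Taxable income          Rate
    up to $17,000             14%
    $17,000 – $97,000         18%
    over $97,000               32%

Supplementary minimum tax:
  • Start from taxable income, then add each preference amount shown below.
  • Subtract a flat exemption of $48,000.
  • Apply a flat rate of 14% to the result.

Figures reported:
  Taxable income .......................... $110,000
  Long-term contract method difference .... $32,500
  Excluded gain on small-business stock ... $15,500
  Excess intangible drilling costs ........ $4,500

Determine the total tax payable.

Supplementary minimum tax:
  Adjusted income: $110,000 + $32,500 + $15,500 + $4,500 = $162,500
  Less exemption $48,000 → base $114,500
  $114,500 × 14% = $16,030

Regular income tax:
  $17,000 × 14% = $2,380
  $80,000 × 18% = $14,400
  $13,000 × 32% = $4,160
  → $20,940

$20,940 > $16,030, so the regular income tax governs.

$20,940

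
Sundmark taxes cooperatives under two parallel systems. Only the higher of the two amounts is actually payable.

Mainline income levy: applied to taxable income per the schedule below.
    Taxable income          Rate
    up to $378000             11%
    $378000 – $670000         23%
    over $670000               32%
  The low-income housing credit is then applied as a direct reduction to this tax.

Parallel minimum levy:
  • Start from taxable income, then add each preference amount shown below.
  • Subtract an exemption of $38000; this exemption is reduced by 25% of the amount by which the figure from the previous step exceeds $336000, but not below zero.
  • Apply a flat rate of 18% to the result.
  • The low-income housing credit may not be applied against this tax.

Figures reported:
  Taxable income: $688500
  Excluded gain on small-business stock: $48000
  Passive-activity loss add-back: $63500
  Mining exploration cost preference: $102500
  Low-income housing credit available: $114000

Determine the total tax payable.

$162450

Parallel minimum levy:
  Adjusted income: $688500 + $48000 + $63500 + $102500 = $902500
  Exemption: 25% × ($902500 − $336000) = $141625 ≥ $38000, so the exemption is fully phased out
  Base: $902500 − $0 = $902500
  $902500 × 18% = $162450

Mainline income levy:
  $378000 × 11% = $41580
  $292000 × 23% = $67160
  $18500 × 32% = $5920
  → $114660
  Less low-income housing credit $114000 → $660

$162450 > $660, so the parallel minimum levy is the binding amount.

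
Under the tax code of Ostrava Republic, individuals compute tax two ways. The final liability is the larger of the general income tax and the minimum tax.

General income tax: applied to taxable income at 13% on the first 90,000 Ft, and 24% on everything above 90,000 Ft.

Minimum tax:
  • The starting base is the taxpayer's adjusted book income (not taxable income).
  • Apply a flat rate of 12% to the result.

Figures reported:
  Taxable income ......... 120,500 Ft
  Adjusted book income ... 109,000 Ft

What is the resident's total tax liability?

General income tax:
  90,000 Ft × 13% = 11,700 Ft
  30,500 Ft × 24% = 7,320 Ft
  → 19,020 Ft

Minimum tax:
  Base (adjusted book income): 109,000 Ft
  109,000 Ft × 12% = 13,080 Ft

19,020 Ft > 13,080 Ft, so the general income tax governs.

19,020 Ft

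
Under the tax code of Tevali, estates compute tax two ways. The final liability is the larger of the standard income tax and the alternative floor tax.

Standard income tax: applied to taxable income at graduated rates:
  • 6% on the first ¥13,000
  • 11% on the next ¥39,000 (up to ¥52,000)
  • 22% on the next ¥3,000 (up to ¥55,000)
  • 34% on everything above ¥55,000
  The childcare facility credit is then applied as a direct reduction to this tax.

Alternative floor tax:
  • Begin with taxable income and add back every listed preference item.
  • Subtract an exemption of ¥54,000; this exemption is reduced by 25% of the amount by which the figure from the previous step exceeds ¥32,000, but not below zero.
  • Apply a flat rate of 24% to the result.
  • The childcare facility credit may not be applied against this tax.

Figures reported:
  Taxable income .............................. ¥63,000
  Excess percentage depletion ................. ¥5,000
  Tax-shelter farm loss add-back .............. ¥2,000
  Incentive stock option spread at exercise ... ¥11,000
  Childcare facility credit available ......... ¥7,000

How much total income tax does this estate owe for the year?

¥9,420

Alternative floor tax:
  Adjusted income: ¥63,000 + ¥5,000 + ¥2,000 + ¥11,000 = ¥81,000
  Exemption: ¥54,000 − 25% × (¥81,000 − ¥32,000) = ¥54,000 − ¥12,250 = ¥41,750
  Base: ¥81,000 − ¥41,750 = ¥39,250
  ¥39,250 × 24% = ¥9,420

Standard income tax:
  ¥13,000 × 6% = ¥780
  ¥39,000 × 11% = ¥4,290
  ¥3,000 × 22% = ¥660
  ¥8,000 × 34% = ¥2,720
  → ¥8,450
  Less childcare facility credit ¥7,000 → ¥1,450

¥9,420 > ¥1,450, so the alternative floor tax is the binding amount.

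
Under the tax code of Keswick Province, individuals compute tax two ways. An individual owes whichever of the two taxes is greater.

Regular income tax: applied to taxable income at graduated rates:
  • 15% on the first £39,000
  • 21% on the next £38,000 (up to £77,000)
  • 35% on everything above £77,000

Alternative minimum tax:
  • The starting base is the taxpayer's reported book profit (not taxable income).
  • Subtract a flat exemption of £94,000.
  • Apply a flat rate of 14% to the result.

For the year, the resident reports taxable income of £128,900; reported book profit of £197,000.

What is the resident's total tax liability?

Alternative minimum tax:
  Base (reported book profit): £197,000
  Less exemption £94,000 → base £103,000
  £103,000 × 14% = £14,420

Regular income tax:
  £39,000 × 15% = £5,850
  £38,000 × 21% = £7,980
  £51,900 × 35% = £18,165
  → £31,995

£31,995 > £14,420, so the regular income tax governs.

£31,995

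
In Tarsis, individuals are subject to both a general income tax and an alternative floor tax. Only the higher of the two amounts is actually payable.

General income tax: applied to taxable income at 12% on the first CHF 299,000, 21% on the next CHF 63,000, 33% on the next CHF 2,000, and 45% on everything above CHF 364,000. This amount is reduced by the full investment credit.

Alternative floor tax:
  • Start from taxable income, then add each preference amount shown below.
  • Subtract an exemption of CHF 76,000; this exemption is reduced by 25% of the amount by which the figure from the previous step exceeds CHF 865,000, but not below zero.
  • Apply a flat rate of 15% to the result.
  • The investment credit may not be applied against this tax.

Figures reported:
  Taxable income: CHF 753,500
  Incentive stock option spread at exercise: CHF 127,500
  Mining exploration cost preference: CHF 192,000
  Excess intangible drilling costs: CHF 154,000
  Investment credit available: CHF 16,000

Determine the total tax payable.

CHF 209,045

General income tax:
  CHF 299,000 × 12% = CHF 35,880
  CHF 63,000 × 21% = CHF 13,230
  CHF 2,000 × 33% = CHF 660
  CHF 389,500 × 45% = CHF 175,275
  → CHF 225,045
  Less investment credit CHF 16,000 → CHF 209,045

Alternative floor tax:
  Adjusted income: CHF 753,500 + CHF 127,500 + CHF 192,000 + CHF 154,000 = CHF 1,227,000
  Exemption: 25% × (CHF 1,227,000 − CHF 865,000) = CHF 90,500 ≥ CHF 76,000, so the exemption is fully phased out
  Base: CHF 1,227,000 − CHF 0 = CHF 1,227,000
  CHF 1,227,000 × 15% = CHF 184,050

CHF 209,045 > CHF 184,050, so the general income tax governs.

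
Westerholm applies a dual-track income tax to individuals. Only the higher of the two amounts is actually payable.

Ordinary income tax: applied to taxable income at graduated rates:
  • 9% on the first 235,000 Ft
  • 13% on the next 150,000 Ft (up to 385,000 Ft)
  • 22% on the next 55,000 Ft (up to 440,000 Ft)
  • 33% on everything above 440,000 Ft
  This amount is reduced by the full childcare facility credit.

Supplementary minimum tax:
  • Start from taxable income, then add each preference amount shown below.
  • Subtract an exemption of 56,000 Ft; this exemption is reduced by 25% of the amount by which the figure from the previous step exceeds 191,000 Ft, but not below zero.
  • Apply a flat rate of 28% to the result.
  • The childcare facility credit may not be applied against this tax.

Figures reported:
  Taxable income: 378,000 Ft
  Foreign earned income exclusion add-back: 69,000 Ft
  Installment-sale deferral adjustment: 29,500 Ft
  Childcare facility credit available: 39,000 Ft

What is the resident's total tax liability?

Supplementary minimum tax:
  Adjusted income: 378,000 Ft + 69,000 Ft + 29,500 Ft = 476,500 Ft
  Exemption: 25% × (476,500 Ft − 191,000 Ft) = 71,375 Ft ≥ 56,000 Ft, so the exemption is fully phased out
  Base: 476,500 Ft − 0 Ft = 476,500 Ft
  476,500 Ft × 28% = 133,420 Ft

Ordinary income tax:
  235,000 Ft × 9% = 21,150 Ft
  143,000 Ft × 13% = 18,590 Ft
  → 39,740 Ft
  Less childcare facility credit 39,000 Ft → 740 Ft

133,420 Ft > 740 Ft, so the supplementary minimum tax is the binding amount.

133,420 Ft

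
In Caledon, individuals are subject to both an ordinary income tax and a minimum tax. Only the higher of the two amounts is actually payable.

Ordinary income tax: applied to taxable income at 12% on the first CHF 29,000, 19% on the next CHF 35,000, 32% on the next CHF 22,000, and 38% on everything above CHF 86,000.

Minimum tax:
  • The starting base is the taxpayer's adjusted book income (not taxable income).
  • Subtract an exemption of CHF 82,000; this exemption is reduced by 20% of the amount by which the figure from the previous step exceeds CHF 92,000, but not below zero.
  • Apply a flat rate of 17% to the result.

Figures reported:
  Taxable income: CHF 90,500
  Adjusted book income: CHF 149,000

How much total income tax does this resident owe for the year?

Minimum tax:
  Base (adjusted book income): CHF 149,000
  Exemption: CHF 82,000 − 20% × (CHF 149,000 − CHF 92,000) = CHF 82,000 − CHF 11,400 = CHF 70,600
  Base: CHF 149,000 − CHF 70,600 = CHF 78,400
  CHF 78,400 × 17% = CHF 13,328

Ordinary income tax:
  CHF 29,000 × 12% = CHF 3,480
  CHF 35,000 × 19% = CHF 6,650
  CHF 22,000 × 32% = CHF 7,040
  CHF 4,500 × 38% = CHF 1,710
  → CHF 18,880

CHF 18,880 > CHF 13,328, so the ordinary income tax governs.

CHF 18,880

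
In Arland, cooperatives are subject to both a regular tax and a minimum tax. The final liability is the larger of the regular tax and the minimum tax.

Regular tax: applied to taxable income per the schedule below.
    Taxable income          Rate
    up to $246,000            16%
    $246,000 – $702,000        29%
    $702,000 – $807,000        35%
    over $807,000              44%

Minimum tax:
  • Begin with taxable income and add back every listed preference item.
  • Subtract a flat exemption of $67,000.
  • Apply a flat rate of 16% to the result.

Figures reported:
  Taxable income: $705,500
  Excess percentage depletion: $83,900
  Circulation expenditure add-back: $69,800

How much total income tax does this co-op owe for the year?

Minimum tax:
  Adjusted income: $705,500 + $83,900 + $69,800 = $859,200
  Less exemption $67,000 → base $792,200
  $792,200 × 16% = $126,752

Regular tax:
  $246,000 × 16% = $39,360
  $456,000 × 29% = $132,240
  $3,500 × 35% = $1,225
  → $172,825

$172,825 > $126,752, so the regular tax governs.

$172,825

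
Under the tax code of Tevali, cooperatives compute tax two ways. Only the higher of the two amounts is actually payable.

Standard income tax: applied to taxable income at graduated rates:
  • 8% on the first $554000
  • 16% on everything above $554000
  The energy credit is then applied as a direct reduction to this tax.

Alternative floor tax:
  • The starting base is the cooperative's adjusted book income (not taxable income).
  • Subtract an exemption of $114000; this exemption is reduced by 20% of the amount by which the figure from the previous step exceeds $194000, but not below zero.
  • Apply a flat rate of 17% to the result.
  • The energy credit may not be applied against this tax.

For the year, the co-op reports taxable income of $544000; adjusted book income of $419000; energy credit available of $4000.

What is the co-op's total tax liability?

$59500

Alternative floor tax:
  Base (adjusted book income): $419000
  Exemption: $114000 − 20% × ($419000 − $194000) = $114000 − $45000 = $69000
  Base: $419000 − $69000 = $350000
  $350000 × 17% = $59500

Standard income tax:
  $544000 × 8% = $43520
  Less energy credit $4000 → $39520

$59500 > $39520, so the alternative floor tax is the binding amount.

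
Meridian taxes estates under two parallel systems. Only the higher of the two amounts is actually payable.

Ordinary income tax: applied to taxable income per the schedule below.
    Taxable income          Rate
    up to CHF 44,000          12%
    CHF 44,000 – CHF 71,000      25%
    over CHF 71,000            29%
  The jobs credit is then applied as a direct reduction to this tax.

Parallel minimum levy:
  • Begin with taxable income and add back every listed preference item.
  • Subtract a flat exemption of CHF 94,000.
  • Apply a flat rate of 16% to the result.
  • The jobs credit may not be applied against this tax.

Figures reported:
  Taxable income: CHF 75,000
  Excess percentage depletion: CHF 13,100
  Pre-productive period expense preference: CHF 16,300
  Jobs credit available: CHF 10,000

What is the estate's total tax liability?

CHF 3,190

Parallel minimum levy:
  Adjusted income: CHF 75,000 + CHF 13,100 + CHF 16,300 = CHF 104,400
  Less exemption CHF 94,000 → base CHF 10,400
  CHF 10,400 × 16% = CHF 1,664

Ordinary income tax:
  CHF 44,000 × 12% = CHF 5,280
  CHF 27,000 × 25% = CHF 6,750
  CHF 4,000 × 29% = CHF 1,160
  → CHF 13,190
  Less jobs credit CHF 10,000 → CHF 3,190

CHF 3,190 > CHF 1,664, so the ordinary income tax governs.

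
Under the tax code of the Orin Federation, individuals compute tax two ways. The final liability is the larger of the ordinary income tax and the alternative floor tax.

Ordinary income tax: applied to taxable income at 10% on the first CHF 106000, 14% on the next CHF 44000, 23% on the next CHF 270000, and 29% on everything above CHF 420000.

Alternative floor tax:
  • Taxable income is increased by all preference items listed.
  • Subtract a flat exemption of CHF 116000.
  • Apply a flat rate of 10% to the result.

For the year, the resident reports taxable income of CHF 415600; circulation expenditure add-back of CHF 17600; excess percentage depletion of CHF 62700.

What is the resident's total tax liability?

CHF 77848

Alternative floor tax:
  Adjusted income: CHF 415600 + CHF 17600 + CHF 62700 = CHF 495900
  Less exemption CHF 116000 → base CHF 379900
  CHF 379900 × 10% = CHF 37990

Ordinary income tax:
  CHF 106000 × 10% = CHF 10600
  CHF 44000 × 14% = CHF 6160
  CHF 265600 × 23% = CHF 61088
  → CHF 77848

CHF 77848 > CHF 37990, so the ordinary income tax governs.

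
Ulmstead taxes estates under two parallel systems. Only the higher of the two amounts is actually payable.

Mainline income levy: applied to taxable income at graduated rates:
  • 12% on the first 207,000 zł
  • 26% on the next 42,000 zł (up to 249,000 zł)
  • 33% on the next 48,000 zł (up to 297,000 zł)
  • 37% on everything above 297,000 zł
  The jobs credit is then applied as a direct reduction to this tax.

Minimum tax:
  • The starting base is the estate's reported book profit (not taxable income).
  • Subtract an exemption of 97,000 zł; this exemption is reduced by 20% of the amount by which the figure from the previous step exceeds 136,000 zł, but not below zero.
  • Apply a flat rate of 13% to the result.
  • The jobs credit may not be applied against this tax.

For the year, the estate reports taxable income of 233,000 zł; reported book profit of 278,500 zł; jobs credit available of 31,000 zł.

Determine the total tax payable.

Minimum tax:
  Base (reported book profit): 278,500 zł
  Exemption: 97,000 zł − 20% × (278,500 zł − 136,000 zł) = 97,000 zł − 28,500 zł = 68,500 zł
  Base: 278,500 zł − 68,500 zł = 210,000 zł
  210,000 zł × 13% = 27,300 zł

Mainline income levy:
  207,000 zł × 12% = 24,840 zł
  26,000 zł × 26% = 6,760 zł
  → 31,600 zł
  Less jobs credit 31,000 zł → 600 zł

27,300 zł > 600 zł, so the minimum tax is the binding amount.

27,300 zł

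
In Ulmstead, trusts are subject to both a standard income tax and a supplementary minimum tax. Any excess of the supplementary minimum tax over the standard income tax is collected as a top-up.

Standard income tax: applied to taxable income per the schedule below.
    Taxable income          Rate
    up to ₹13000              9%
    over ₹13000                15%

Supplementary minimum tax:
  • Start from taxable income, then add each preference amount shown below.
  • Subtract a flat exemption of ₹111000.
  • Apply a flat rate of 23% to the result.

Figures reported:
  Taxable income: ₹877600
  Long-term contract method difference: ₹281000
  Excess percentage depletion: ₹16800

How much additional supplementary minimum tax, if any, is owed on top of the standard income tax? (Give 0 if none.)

₹113952

Standard income tax:
  ₹13000 × 9% = ₹1170
  ₹864600 × 15% = ₹129690
  → ₹130860

Supplementary minimum tax:
  Adjusted income: ₹877600 + ₹281000 + ₹16800 = ₹1175400
  Less exemption ₹111000 → base ₹1064400
  ₹1064400 × 23% = ₹244812

Excess of supplementary minimum tax over standard income tax: ₹244812 − ₹130860 = ₹113952.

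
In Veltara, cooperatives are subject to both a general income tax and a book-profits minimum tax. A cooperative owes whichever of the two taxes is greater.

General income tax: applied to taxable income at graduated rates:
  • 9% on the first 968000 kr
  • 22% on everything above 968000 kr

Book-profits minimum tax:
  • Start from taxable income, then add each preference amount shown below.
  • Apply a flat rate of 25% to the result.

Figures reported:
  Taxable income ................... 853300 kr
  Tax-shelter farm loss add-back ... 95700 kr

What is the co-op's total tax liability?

Book-profits minimum tax:
  Adjusted income: 853300 kr + 95700 kr = 949000 kr
  949000 kr × 25% = 237250 kr

General income tax:
  853300 kr × 9% = 76797 kr

237250 kr > 76797 kr, so the book-profits minimum tax is the binding amount.

237250 kr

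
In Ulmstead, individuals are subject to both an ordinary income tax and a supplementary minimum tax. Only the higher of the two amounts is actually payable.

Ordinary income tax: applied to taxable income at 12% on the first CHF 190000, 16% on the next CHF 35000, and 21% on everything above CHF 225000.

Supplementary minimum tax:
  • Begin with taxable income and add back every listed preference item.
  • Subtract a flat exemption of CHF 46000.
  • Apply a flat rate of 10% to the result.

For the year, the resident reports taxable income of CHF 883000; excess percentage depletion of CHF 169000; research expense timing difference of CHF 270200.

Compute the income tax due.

Supplementary minimum tax:
  Adjusted income: CHF 883000 + CHF 169000 + CHF 270200 = CHF 1322200
  Less exemption CHF 46000 → base CHF 1276200
  CHF 1276200 × 10% = CHF 127620

Ordinary income tax:
  CHF 190000 × 12% = CHF 22800
  CHF 35000 × 16% = CHF 5600
  CHF 658000 × 21% = CHF 138180
  → CHF 166580

CHF 166580 > CHF 127620, so the ordinary income tax governs.

CHF 166580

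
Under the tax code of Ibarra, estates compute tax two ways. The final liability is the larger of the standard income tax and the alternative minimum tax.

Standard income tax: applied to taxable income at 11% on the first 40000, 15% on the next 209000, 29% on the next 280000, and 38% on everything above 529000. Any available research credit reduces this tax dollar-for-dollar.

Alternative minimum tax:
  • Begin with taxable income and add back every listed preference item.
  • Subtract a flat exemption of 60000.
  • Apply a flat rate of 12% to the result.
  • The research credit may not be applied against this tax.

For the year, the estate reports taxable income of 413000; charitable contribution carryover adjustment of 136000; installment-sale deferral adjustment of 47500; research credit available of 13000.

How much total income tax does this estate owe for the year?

Standard income tax:
  40000 × 11% = 4400
  209000 × 15% = 31350
  164000 × 29% = 47560
  → 83310
  Less research credit 13000 → 70310

Alternative minimum tax:
  Adjusted income: 413000 + 136000 + 47500 = 596500
  Less exemption 60000 → base 536500
  536500 × 12% = 64380

70310 > 64380, so the standard income tax governs.

70310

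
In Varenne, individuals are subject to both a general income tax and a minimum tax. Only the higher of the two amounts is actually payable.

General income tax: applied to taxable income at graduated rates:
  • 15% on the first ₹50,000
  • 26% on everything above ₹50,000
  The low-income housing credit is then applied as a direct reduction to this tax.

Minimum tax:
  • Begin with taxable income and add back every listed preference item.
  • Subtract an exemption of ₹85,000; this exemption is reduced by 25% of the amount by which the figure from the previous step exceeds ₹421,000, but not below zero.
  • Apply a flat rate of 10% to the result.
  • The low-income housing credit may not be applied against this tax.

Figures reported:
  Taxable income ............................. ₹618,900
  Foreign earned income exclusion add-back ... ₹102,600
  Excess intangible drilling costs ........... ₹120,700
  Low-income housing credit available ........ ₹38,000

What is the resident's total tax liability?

Minimum tax:
  Adjusted income: ₹618,900 + ₹102,600 + ₹120,700 = ₹842,200
  Exemption: 25% × (₹842,200 − ₹421,000) = ₹105,300 ≥ ₹85,000, so the exemption is fully phased out
  Base: ₹842,200 − ₹0 = ₹842,200
  ₹842,200 × 10% = ₹84,220

General income tax:
  ₹50,000 × 15% = ₹7,500
  ₹568,900 × 26% = ₹147,914
  → ₹155,414
  Less low-income housing credit ₹38,000 → ₹117,414

₹117,414 > ₹84,220, so the general income tax governs.

₹117,414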